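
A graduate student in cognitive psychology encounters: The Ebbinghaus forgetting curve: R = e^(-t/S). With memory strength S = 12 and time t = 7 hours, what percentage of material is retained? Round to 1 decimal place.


R = e^(-t/S)
-t/S = -7/12 = -0.583333
R = e^(-0.583333) = 0.558035
Percentage = 0.558035 * 100
= 55.8


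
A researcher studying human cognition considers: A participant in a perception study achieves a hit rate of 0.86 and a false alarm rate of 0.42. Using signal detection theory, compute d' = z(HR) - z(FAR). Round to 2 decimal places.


d' = z(HR) - z(FAR)
z(0.86) = 1.0803
z(0.42) = -0.2019
d' = 1.0803 - -0.2019
= 1.28


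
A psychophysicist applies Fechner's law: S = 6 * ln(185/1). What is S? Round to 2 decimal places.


S = 6 * ln(185/1)
I/I0 = 185.0
ln(185.0) = 5.2204
S = 6 * 5.2204
= 31.32


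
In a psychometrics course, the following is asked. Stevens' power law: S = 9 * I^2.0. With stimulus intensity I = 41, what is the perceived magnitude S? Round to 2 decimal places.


S = 9 * 41^2.0
41^2.0 = 1681.0
S = 9 * 1681.0
= 15129.00


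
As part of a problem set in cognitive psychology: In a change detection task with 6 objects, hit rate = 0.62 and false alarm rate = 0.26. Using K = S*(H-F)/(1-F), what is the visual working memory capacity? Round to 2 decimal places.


K = S * (H - F) / (1 - F)
H - F = 0.36
1 - F = 0.74
K = 6 * 0.36 / 0.74
= 2.92


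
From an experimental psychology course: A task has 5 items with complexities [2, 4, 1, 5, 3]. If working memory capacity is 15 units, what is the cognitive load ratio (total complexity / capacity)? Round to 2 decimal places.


Total complexity = 2 + 4 + 1 + 5 + 3 = 15
Load = total / capacity = 15 / 15
= 1.00


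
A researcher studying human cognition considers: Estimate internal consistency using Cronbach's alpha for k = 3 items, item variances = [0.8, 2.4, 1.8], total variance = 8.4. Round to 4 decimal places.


alpha = (k/(k-1)) * (1 - sum(s_i^2)/s_total^2)
sum(item variances) = 5.0
k/(k-1) = 3/2 = 1.5
1 - 5.0/8.4 = 1 - 0.595238 = 0.404762
alpha = 1.5 * 0.404762
= 0.6071


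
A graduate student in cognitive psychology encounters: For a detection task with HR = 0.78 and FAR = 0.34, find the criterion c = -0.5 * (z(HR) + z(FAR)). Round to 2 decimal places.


c = -0.5 * (z(HR) + z(FAR))
z(0.78) = 0.7722
z(0.34) = -0.4125
c = -0.5 * (0.7722 + -0.4125)
= -0.5 * 0.3597
= -0.18


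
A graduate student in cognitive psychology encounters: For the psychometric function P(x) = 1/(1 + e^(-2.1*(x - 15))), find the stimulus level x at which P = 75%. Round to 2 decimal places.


At P = 0.75: 0.75 = 1/(1 + e^(-k*(x-x0)))
Solving: e^(-k*(x-x0)) = 1/3
x = x0 + ln(3)/k
ln(3) = 1.0986
x = 15 + 1.0986/2.1
= 15 + 0.5231
= 15.52


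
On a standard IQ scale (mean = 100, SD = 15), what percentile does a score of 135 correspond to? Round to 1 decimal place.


z = (IQ - mean) / SD
z = (135 - 100) / 15 = 2.3333
Percentile = Phi(2.3333) * 100
Phi(2.3333) = 0.990184
= 99.0


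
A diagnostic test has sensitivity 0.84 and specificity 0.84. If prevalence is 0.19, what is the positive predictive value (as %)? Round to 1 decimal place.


PPV = (sens * prev) / (sens * prev + (1-spec) * (1-prev))
Numerator = 0.84 * 0.19 = 0.1596
P(positive and no disease) = (1 - spec) * (1 - prev) = (1 - 0.84) * (1 - 0.19) = 0.1296
Denominator = 0.1596 + 0.1296 = 0.2892
PPV = 0.1596 / 0.2892 = 0.551867
As percentage = 55.2


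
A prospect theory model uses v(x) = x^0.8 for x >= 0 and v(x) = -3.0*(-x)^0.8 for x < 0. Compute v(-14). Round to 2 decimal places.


Since x = -14 < 0, use v(x) = -lambda*(-x)^alpha
(-x) = 14
14^0.8 = 8.2585
v(-14) = -3.0 * 8.2585
= -24.78


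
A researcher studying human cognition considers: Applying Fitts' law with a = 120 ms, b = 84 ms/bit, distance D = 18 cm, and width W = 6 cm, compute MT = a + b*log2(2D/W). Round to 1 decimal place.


MT = 120 + 84 * log2(2*18/6)
2D/W = 6.0
log2(6.0) = 2.585
MT = 120 + 84 * 2.585
= 337.1 ms


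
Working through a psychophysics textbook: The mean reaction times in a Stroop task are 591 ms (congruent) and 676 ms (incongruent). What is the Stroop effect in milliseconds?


Stroop effect = RT(incongruent) - RT(congruent)
= 676 - 591
= 85 ms


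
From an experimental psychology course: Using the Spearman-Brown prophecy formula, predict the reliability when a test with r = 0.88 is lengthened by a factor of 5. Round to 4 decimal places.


r_new = n*r / (1 + (n-1)*r)
Numerator = 5 * 0.88 = 4.4
Denominator = 1 + 4 * 0.88 = 4.52
r_new = 4.4 / 4.52
= 0.9735


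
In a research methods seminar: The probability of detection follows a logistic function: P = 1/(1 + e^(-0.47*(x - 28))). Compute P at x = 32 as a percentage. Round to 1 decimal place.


P(x) = 1/(1 + e^(-0.47*(32 - 28)))
Exponent = -0.47 * 4 = -1.88
e^(-1.88) = 0.15259
P = 1/(1 + 0.15259) = 0.867611
Percentage = 86.8


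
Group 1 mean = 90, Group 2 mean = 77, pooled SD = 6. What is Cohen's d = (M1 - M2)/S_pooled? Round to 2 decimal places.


Cohen's d = (M1 - M2) / S_pooled
= (90 - 77) / 6
= 13 / 6
= 2.17


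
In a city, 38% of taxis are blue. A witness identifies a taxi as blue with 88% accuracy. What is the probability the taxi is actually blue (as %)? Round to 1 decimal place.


P(blue | says blue) = P(says blue | blue)*P(blue) / [P(says blue | blue)*P(blue) + P(says blue | not blue)*P(not blue)]
Numerator = 0.88 * 0.38 = 0.3344
False identification = 0.12 * 0.62 = 0.0744
P = 0.3344 / (0.3344 + 0.0744)
= 0.3344 / 0.4088
As percentage = 81.8


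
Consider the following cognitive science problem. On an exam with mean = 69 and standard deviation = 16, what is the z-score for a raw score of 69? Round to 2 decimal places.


z = (X - mu) / sigma
= (69 - 69) / 16
= 0 / 16
= 0.00


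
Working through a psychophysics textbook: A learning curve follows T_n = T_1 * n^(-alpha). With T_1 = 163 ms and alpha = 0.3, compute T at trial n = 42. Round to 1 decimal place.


T_n = 163 * 42^(-0.3)
42^(-0.3) = 0.325856
T_n = 163 * 0.325856
= 53.1 ms


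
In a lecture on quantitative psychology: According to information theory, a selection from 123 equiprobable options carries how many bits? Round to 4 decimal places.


H = log2(n)
H = log2(123)
= 6.9425


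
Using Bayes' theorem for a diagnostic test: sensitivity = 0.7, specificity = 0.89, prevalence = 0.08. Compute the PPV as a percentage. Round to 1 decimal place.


PPV = (sens * prev) / (sens * prev + (1-spec) * (1-prev))
Numerator = 0.7 * 0.08 = 0.056
P(positive and no disease) = (1 - spec) * (1 - prev) = (1 - 0.89) * (1 - 0.08) = 0.1012
Denominator = 0.056 + 0.1012 = 0.1572
PPV = 0.056 / 0.1572 = 0.356234
As percentage = 35.6


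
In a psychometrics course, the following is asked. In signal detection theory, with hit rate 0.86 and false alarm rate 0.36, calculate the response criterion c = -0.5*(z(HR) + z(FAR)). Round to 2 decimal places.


c = -0.5 * (z(HR) + z(FAR))
z(0.86) = 1.0803
z(0.36) = -0.3585
c = -0.5 * (1.0803 + -0.3585)
= -0.5 * 0.7218
= -0.36


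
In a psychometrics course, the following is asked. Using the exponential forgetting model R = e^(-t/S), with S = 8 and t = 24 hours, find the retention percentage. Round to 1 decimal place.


R = e^(-t/S)
-t/S = -24/8 = -3.0
R = e^(-3.0) = 0.049787
Percentage = 0.049787 * 100
= 5.0


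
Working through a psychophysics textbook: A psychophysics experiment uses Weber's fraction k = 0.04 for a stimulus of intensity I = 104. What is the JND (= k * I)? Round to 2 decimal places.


JND = k * I
JND = 0.04 * 104
= 4.16


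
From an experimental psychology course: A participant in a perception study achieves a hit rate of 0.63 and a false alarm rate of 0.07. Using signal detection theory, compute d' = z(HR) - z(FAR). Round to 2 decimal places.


d' = z(HR) - z(FAR)
z(0.63) = 0.3319
z(0.07) = -1.4758
d' = 0.3319 - -1.4758
= 1.81


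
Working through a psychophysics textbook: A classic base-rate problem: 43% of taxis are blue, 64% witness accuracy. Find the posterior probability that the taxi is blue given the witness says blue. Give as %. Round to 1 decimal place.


P(blue | says blue) = P(says blue | blue)*P(blue) / [P(says blue | blue)*P(blue) + P(says blue | not blue)*P(not blue)]
Numerator = 0.64 * 0.43 = 0.2752
False identification = 0.36 * 0.57 = 0.2052
P = 0.2752 / (0.2752 + 0.2052)
= 0.2752 / 0.4804
As percentage = 57.3


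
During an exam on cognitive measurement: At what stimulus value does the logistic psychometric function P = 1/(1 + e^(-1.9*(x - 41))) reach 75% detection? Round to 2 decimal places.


At P = 0.75: 0.75 = 1/(1 + e^(-k*(x-x0)))
Solving: e^(-k*(x-x0)) = 1/3
x = x0 + ln(3)/k
ln(3) = 1.0986
x = 41 + 1.0986/1.9
= 41 + 0.5782
= 41.58


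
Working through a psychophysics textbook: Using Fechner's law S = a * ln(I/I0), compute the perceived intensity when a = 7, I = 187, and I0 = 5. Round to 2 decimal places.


S = 7 * ln(187/5)
I/I0 = 37.4
ln(37.4) = 3.6217
S = 7 * 3.6217
= 25.35


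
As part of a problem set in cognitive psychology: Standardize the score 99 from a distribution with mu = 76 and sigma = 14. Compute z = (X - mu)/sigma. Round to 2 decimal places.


z = (X - mu) / sigma
= (99 - 76) / 14
= 23 / 14
= 1.64


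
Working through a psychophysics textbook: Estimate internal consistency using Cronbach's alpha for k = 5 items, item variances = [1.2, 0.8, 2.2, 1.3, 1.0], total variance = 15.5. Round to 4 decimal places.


alpha = (k/(k-1)) * (1 - sum(s_i^2)/s_total^2)
sum(item variances) = 6.5
k/(k-1) = 5/4 = 1.25
1 - 6.5/15.5 = 1 - 0.419355 = 0.580645
alpha = 1.25 * 0.580645
= 0.7258


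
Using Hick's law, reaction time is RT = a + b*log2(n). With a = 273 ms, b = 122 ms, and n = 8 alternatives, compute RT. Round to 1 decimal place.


RT = 273 + 122 * log2(8)
log2(8) = 3.0
RT = 273 + 122 * 3.0
= 273 + 366.0
= 639.0 ms


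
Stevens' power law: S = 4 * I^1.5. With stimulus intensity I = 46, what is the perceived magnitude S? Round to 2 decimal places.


S = 4 * 46^1.5
46^1.5 = 311.9872
S = 4 * 311.9872
= 1247.95


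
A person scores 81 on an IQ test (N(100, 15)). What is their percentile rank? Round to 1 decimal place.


z = (IQ - mean) / SD
z = (81 - 100) / 15 = -1.2667
Percentile = Phi(-1.2667) * 100
Phi(-1.2667) = 0.102631
= 10.3


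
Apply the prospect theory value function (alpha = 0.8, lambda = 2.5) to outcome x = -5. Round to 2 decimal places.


Since x = -5 < 0, use v(x) = -lambda*(-x)^alpha
(-x) = 5
5^0.8 = 3.6239
v(-5) = -2.5 * 3.6239
= -9.06


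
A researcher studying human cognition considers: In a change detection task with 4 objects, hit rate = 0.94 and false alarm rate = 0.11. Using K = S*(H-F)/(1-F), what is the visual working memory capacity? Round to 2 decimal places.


K = S * (H - F) / (1 - F)
H - F = 0.83
1 - F = 0.89
K = 4 * 0.83 / 0.89
= 3.73


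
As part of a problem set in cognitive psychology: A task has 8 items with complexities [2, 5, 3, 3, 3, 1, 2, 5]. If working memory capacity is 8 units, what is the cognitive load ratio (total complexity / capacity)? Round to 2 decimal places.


Total complexity = 2 + 5 + 3 + 3 + 3 + 1 + 2 + 5 = 24
Load = total / capacity = 24 / 8
= 3.00


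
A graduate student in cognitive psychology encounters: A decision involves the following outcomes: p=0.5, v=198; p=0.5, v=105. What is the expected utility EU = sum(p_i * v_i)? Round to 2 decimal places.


EU = sum(p_i * v_i)
0.5 * 198 = 99.0
0.5 * 105 = 52.5
EU = 99.0 + 52.5
= 151.50


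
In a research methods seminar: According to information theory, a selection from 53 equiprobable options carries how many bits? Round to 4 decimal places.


H = log2(n)
H = log2(53)
= 5.7279


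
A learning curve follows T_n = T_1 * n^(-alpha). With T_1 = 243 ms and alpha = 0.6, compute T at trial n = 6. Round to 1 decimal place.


T_n = 243 * 6^(-0.6)
6^(-0.6) = 0.341279
T_n = 243 * 0.341279
= 82.9 ms


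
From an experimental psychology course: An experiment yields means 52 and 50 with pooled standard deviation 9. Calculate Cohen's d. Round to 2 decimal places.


Cohen's d = (M1 - M2) / S_pooled
= (52 - 50) / 9
= 2 / 9
= 0.22


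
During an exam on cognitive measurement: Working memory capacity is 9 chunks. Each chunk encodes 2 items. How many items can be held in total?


Total items = chunks * items_per_chunk
= 9 * 2
= 18


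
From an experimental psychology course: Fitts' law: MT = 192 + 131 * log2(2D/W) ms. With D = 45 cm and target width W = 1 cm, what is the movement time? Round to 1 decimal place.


MT = 192 + 131 * log2(2*45/1)
2D/W = 90.0
log2(90.0) = 6.4919
MT = 192 + 131 * 6.4919
= 1042.4 ms


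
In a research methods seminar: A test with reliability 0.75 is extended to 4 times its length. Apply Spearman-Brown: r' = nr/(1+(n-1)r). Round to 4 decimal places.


r_new = n*r / (1 + (n-1)*r)
Numerator = 4 * 0.75 = 3.0
Denominator = 1 + 3 * 0.75 = 3.25
r_new = 3.0 / 3.25
= 0.9231


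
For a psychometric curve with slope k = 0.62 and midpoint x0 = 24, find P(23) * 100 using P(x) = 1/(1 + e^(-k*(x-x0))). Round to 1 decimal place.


P(x) = 1/(1 + e^(-0.62*(23 - 24)))
Exponent = -0.62 * -1 = 0.62
e^(0.62) = 1.858928
P = 1/(1 + 1.858928) = 0.349781
Percentage = 35.0


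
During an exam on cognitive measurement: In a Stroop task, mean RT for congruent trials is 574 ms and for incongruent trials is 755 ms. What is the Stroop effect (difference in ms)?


Stroop effect = RT(incongruent) - RT(congruent)
= 755 - 574
= 181 ms


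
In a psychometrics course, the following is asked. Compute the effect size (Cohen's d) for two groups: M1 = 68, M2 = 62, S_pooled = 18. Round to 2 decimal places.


Cohen's d = (M1 - M2) / S_pooled
= (68 - 62) / 18
= 6 / 18
= 0.33


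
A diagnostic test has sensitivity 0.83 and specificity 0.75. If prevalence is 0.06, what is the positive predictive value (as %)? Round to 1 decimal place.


PPV = (sens * prev) / (sens * prev + (1-spec) * (1-prev))
Numerator = 0.83 * 0.06 = 0.0498
P(positive and no disease) = (1 - spec) * (1 - prev) = (1 - 0.75) * (1 - 0.06) = 0.235
Denominator = 0.0498 + 0.235 = 0.2848
PPV = 0.0498 / 0.2848 = 0.17486
As percentage = 17.5


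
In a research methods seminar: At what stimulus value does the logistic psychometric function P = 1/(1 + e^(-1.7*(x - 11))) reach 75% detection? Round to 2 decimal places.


At P = 0.75: 0.75 = 1/(1 + e^(-k*(x-x0)))
Solving: e^(-k*(x-x0)) = 1/3
x = x0 + ln(3)/k
ln(3) = 1.0986
x = 11 + 1.0986/1.7
= 11 + 0.6462
= 11.65


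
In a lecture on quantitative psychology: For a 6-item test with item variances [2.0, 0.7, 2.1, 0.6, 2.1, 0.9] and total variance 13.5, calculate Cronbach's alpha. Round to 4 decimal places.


alpha = (k/(k-1)) * (1 - sum(s_i^2)/s_total^2)
sum(item variances) = 8.4
k/(k-1) = 6/5 = 1.2
1 - 8.4/13.5 = 1 - 0.622222 = 0.377778
alpha = 1.2 * 0.377778
= 0.4533


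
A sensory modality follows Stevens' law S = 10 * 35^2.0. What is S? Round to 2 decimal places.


S = 10 * 35^2.0
35^2.0 = 1225.0
S = 10 * 1225.0
= 12250.00


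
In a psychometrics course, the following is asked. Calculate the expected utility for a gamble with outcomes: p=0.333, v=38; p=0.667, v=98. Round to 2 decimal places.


EU = sum(p_i * v_i)
0.333 * 38 = 12.654
0.667 * 98 = 65.366
EU = 12.654 + 65.366
= 78.02


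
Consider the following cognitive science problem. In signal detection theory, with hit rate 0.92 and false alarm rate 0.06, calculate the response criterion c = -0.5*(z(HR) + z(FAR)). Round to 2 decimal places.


c = -0.5 * (z(HR) + z(FAR))
z(0.92) = 1.4051
z(0.06) = -1.5548
c = -0.5 * (1.4051 + -1.5548)
= -0.5 * -0.1497
= 0.07


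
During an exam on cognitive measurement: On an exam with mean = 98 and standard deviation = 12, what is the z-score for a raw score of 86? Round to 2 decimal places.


z = (X - mu) / sigma
= (86 - 98) / 12
= -12 / 12
= -1.00


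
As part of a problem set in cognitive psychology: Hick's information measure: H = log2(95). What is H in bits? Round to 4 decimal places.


H = log2(n)
H = log2(95)
= 6.5699


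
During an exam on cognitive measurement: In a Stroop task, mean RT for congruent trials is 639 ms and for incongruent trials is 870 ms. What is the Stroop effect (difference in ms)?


Stroop effect = RT(incongruent) - RT(congruent)
= 870 - 639
= 231 ms


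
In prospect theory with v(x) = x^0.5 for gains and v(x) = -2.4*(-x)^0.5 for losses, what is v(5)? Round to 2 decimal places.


Since x = 5 >= 0, use v(x) = x^0.5
5^0.5 = 2.2361
v(5) = 2.24


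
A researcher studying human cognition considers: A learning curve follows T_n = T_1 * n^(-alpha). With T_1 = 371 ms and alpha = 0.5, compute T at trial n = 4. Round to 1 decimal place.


T_n = 371 * 4^(-0.5)
4^(-0.5) = 0.5
T_n = 371 * 0.5
= 185.5 ms


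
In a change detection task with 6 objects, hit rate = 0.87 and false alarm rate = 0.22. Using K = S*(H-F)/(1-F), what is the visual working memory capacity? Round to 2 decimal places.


K = S * (H - F) / (1 - F)
H - F = 0.65
1 - F = 0.78
K = 6 * 0.65 / 0.78
= 5.00


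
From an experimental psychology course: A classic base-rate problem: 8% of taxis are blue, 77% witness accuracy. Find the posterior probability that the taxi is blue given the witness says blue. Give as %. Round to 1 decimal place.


P(blue | says blue) = P(says blue | blue)*P(blue) / [P(says blue | blue)*P(blue) + P(says blue | not blue)*P(not blue)]
Numerator = 0.77 * 0.08 = 0.0616
False identification = 0.23 * 0.92 = 0.2116
P = 0.0616 / (0.0616 + 0.2116)
= 0.0616 / 0.2732
As percentage = 22.5


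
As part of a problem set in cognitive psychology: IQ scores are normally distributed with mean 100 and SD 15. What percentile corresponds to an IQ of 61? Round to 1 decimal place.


z = (IQ - mean) / SD
z = (61 - 100) / 15 = -2.6
Percentile = Phi(-2.6) * 100
Phi(-2.6) = 0.004661
= 0.5


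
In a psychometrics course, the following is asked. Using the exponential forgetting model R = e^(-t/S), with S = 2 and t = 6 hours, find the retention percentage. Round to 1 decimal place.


R = e^(-t/S)
-t/S = -6/2 = -3.0
R = e^(-3.0) = 0.049787
Percentage = 0.049787 * 100
= 5.0


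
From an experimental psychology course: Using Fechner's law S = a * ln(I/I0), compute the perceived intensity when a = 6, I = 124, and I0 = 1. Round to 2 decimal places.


S = 6 * ln(124/1)
I/I0 = 124.0
ln(124.0) = 4.8203
S = 6 * 4.8203
= 28.92


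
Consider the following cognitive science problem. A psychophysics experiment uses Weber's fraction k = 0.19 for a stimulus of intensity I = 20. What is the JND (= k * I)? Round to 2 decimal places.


JND = k * I
JND = 0.19 * 20
= 3.80


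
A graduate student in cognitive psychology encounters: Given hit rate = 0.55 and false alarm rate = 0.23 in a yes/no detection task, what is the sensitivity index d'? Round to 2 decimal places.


d' = z(HR) - z(FAR)
z(0.55) = 0.1257
z(0.23) = -0.7388
d' = 0.1257 - -0.7388
= 0.86


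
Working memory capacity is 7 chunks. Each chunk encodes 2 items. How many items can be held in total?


Total items = chunks * items_per_chunk
= 7 * 2
= 14


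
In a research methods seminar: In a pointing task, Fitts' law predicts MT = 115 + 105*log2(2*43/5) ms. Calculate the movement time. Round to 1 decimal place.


MT = 115 + 105 * log2(2*43/5)
2D/W = 17.2
log2(17.2) = 4.1043
MT = 115 + 105 * 4.1043
= 546.0 ms


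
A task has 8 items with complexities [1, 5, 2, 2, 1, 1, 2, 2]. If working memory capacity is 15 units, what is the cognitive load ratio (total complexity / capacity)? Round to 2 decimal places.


Total complexity = 1 + 5 + 2 + 2 + 1 + 1 + 2 + 2 = 16
Load = total / capacity = 16 / 15
= 1.07


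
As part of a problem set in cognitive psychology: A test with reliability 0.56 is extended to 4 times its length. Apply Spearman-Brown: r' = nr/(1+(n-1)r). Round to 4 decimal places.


r_new = n*r / (1 + (n-1)*r)
Numerator = 4 * 0.56 = 2.24
Denominator = 1 + 3 * 0.56 = 2.68
r_new = 2.24 / 2.68
= 0.8358


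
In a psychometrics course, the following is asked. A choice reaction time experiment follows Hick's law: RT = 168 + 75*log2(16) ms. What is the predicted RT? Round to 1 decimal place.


RT = 168 + 75 * log2(16)
log2(16) = 4.0
RT = 168 + 75 * 4.0
= 168 + 300.0
= 468.0 ms


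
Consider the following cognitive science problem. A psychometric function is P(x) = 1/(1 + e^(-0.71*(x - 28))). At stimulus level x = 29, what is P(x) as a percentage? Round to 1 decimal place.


P(x) = 1/(1 + e^(-0.71*(29 - 28)))
Exponent = -0.71 * 1 = -0.71
e^(-0.71) = 0.491644
P = 1/(1 + 0.491644) = 0.670401
Percentage = 67.0


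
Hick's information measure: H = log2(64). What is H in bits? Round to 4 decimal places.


H = log2(n)
H = log2(64)
= 6.0000


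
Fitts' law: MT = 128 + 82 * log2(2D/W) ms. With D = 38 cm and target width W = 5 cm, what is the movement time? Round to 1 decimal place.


MT = 128 + 82 * log2(2*38/5)
2D/W = 15.2
log2(15.2) = 3.926
MT = 128 + 82 * 3.926
= 449.9 ms


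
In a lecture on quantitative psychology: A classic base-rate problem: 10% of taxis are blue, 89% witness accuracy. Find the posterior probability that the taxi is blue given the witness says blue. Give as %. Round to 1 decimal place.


P(blue | says blue) = P(says blue | blue)*P(blue) / [P(says blue | blue)*P(blue) + P(says blue | not blue)*P(not blue)]
Numerator = 0.89 * 0.1 = 0.089
False identification = 0.11 * 0.9 = 0.099
P = 0.089 / (0.089 + 0.099)
= 0.089 / 0.188
As percentage = 47.3


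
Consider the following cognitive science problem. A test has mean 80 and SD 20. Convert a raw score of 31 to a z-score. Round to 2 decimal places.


z = (X - mu) / sigma
= (31 - 80) / 20
= -49 / 20
= -2.45


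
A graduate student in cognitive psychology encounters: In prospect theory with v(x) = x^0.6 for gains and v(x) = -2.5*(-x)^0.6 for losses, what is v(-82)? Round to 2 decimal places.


Since x = -82 < 0, use v(x) = -lambda*(-x)^alpha
(-x) = 82
82^0.6 = 14.0698
v(-82) = -2.5 * 14.0698
= -35.17


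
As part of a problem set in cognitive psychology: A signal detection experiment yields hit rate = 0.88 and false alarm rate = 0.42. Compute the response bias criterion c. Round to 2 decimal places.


c = -0.5 * (z(HR) + z(FAR))
z(0.88) = 1.175
z(0.42) = -0.2019
c = -0.5 * (1.175 + -0.2019)
= -0.5 * 0.9731
= -0.49


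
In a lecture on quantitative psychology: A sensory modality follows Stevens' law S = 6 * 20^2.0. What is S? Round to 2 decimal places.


S = 6 * 20^2.0
20^2.0 = 400.0
S = 6 * 400.0
= 2400.00


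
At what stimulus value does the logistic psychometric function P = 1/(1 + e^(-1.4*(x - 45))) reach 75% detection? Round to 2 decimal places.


At P = 0.75: 0.75 = 1/(1 + e^(-k*(x-x0)))
Solving: e^(-k*(x-x0)) = 1/3
x = x0 + ln(3)/k
ln(3) = 1.0986
x = 45 + 1.0986/1.4
= 45 + 0.7847
= 45.78


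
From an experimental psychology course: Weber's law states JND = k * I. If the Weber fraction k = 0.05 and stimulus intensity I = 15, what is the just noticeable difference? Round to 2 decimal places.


JND = k * I
JND = 0.05 * 15
= 0.75


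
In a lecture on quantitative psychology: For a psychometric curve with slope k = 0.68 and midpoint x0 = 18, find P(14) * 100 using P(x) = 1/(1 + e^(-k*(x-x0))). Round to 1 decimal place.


P(x) = 1/(1 + e^(-0.68*(14 - 18)))
Exponent = -0.68 * -4 = 2.72
e^(2.72) = 15.180322
P = 1/(1 + 15.180322) = 0.061803
Percentage = 6.2


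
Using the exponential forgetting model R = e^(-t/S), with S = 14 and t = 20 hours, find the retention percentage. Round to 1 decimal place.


R = e^(-t/S)
-t/S = -20/14 = -1.428571
R = e^(-1.428571) = 0.239651
Percentage = 0.239651 * 100
= 24.0


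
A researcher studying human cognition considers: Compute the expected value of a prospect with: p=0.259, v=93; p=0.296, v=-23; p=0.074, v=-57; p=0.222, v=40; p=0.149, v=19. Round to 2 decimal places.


EU = sum(p_i * v_i)
0.259 * 93 = 24.087
0.296 * -23 = -6.808
0.074 * -57 = -4.218
0.222 * 40 = 8.88
0.149 * 19 = 2.831
EU = 24.087 + -6.808 + -4.218 + 8.88 + 2.831
= 24.77


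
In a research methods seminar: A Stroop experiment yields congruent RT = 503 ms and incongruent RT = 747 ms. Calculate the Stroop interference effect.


Stroop effect = RT(incongruent) - RT(congruent)
= 747 - 503
= 244 ms


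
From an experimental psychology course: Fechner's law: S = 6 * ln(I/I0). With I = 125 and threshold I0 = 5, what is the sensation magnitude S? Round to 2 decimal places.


S = 6 * ln(125/5)
I/I0 = 25.0
ln(25.0) = 3.2189
S = 6 * 3.2189
= 19.31


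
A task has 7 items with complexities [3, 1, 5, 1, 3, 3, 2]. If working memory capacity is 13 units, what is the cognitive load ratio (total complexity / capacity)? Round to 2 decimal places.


Total complexity = 3 + 1 + 5 + 1 + 3 + 3 + 2 = 18
Load = total / capacity = 18 / 13
= 1.38


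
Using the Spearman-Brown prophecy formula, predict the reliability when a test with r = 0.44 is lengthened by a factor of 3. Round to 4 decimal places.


r_new = n*r / (1 + (n-1)*r)
Numerator = 3 * 0.44 = 1.32
Denominator = 1 + 2 * 0.44 = 1.88
r_new = 1.32 / 1.88
= 0.7021


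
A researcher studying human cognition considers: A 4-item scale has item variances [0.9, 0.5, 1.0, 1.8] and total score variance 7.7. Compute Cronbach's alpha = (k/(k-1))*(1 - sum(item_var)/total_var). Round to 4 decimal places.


alpha = (k/(k-1)) * (1 - sum(s_i^2)/s_total^2)
sum(item variances) = 4.2
k/(k-1) = 4/3 = 1.333333
1 - 4.2/7.7 = 1 - 0.545455 = 0.454545
alpha = 1.333333 * 0.454545
= 0.6061


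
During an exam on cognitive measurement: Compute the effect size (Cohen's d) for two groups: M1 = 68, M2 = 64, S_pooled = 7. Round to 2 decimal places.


Cohen's d = (M1 - M2) / S_pooled
= (68 - 64) / 7
= 4 / 7
= 0.57


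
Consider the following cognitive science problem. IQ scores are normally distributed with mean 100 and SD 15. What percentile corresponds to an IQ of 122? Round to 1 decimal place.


z = (IQ - mean) / SD
z = (122 - 100) / 15 = 1.4667
Percentile = Phi(1.4667) * 100
Phi(1.4667) = 0.928771
= 92.9


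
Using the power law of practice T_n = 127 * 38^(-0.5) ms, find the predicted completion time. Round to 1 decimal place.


T_n = 127 * 38^(-0.5)
38^(-0.5) = 0.162221
T_n = 127 * 0.162221
= 20.6 ms


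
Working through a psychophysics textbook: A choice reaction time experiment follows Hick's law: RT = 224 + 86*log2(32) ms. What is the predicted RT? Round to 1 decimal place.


RT = 224 + 86 * log2(32)
log2(32) = 5.0
RT = 224 + 86 * 5.0
= 224 + 430.0
= 654.0 ms


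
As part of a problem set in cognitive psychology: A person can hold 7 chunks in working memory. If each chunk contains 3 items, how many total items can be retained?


Total items = chunks * items_per_chunk
= 7 * 3
= 21


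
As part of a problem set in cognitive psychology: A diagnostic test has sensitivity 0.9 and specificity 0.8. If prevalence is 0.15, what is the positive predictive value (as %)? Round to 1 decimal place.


PPV = (sens * prev) / (sens * prev + (1-spec) * (1-prev))
Numerator = 0.9 * 0.15 = 0.135
P(positive and no disease) = (1 - spec) * (1 - prev) = (1 - 0.8) * (1 - 0.15) = 0.17
Denominator = 0.135 + 0.17 = 0.305
PPV = 0.135 / 0.305 = 0.442623
As percentage = 44.3


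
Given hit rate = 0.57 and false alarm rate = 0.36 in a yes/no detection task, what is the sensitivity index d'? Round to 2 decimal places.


d' = z(HR) - z(FAR)
z(0.57) = 0.1764
z(0.36) = -0.3585
d' = 0.1764 - -0.3585
= 0.53


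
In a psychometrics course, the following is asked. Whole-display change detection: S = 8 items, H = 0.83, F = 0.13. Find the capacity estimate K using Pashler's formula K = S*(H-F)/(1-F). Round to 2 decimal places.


K = S * (H - F) / (1 - F)
H - F = 0.7
1 - F = 0.87
K = 8 * 0.7 / 0.87
= 6.44


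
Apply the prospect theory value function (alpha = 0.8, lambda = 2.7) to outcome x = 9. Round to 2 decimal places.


Since x = 9 >= 0, use v(x) = x^0.8
9^0.8 = 5.7995
v(9) = 5.80


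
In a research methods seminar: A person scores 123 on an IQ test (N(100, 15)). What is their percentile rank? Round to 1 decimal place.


z = (IQ - mean) / SD
z = (123 - 100) / 15 = 1.5333
Percentile = Phi(1.5333) * 100
Phi(1.5333) = 0.937399
= 93.7


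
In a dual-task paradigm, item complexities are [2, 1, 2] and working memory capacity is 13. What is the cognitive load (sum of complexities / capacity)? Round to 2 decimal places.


Total complexity = 2 + 1 + 2 = 5
Load = total / capacity = 5 / 13
= 0.38


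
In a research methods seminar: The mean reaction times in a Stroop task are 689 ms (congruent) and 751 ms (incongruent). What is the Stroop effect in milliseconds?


Stroop effect = RT(incongruent) - RT(congruent)
= 751 - 689
= 62 ms


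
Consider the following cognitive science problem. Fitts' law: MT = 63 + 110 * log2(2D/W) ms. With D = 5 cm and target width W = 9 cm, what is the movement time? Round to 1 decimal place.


MT = 63 + 110 * log2(2*5/9)
2D/W = 1.111111
log2(1.111111) = 0.152
MT = 63 + 110 * 0.152
= 79.7 ms


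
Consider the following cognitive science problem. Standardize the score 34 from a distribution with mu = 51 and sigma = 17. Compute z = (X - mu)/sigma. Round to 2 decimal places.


z = (X - mu) / sigma
= (34 - 51) / 17
= -17 / 17
= -1.00


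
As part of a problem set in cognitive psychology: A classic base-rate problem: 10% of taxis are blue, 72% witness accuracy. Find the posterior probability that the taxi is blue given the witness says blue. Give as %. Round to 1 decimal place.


P(blue | says blue) = P(says blue | blue)*P(blue) / [P(says blue | blue)*P(blue) + P(says blue | not blue)*P(not blue)]
Numerator = 0.72 * 0.1 = 0.072
False identification = 0.28 * 0.9 = 0.252
P = 0.072 / (0.072 + 0.252)
= 0.072 / 0.324
As percentage = 22.2


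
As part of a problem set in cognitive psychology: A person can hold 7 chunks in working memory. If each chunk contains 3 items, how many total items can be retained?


Total items = chunks * items_per_chunk
= 7 * 3
= 21


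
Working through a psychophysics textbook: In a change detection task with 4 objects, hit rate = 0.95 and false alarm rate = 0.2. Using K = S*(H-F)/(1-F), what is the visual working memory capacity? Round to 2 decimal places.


K = S * (H - F) / (1 - F)
H - F = 0.75
1 - F = 0.8
K = 4 * 0.75 / 0.8
= 3.75


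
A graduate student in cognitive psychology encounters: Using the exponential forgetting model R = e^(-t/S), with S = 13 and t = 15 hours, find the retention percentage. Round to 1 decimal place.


R = e^(-t/S)
-t/S = -15/13 = -1.153846
R = e^(-1.153846) = 0.315421
Percentage = 0.315421 * 100
= 31.5


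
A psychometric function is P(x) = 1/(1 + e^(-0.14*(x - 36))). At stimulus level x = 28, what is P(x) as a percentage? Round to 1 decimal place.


P(x) = 1/(1 + e^(-0.14*(28 - 36)))
Exponent = -0.14 * -8 = 1.12
e^(1.12) = 3.064854
P = 1/(1 + 3.064854) = 0.246011
Percentage = 24.6


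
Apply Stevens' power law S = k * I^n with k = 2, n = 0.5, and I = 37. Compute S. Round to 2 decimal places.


S = 2 * 37^0.5
37^0.5 = 6.0828
S = 2 * 6.0828
= 12.17


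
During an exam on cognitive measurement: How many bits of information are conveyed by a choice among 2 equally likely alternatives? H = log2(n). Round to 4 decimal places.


H = log2(n)
H = log2(2)
= 1.0000


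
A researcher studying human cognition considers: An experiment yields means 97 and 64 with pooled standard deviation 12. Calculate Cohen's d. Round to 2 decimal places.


Cohen's d = (M1 - M2) / S_pooled
= (97 - 64) / 12
= 33 / 12
= 2.75


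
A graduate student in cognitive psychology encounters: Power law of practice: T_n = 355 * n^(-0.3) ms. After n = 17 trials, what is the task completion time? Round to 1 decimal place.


T_n = 355 * 17^(-0.3)
17^(-0.3) = 0.42743
T_n = 355 * 0.42743
= 151.7 ms


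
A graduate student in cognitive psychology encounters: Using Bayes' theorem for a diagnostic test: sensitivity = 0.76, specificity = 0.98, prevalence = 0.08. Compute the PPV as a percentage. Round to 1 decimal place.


PPV = (sens * prev) / (sens * prev + (1-spec) * (1-prev))
Numerator = 0.76 * 0.08 = 0.0608
P(positive and no disease) = (1 - spec) * (1 - prev) = (1 - 0.98) * (1 - 0.08) = 0.0184
Denominator = 0.0608 + 0.0184 = 0.0792
PPV = 0.0608 / 0.0792 = 0.767677
As percentage = 76.8


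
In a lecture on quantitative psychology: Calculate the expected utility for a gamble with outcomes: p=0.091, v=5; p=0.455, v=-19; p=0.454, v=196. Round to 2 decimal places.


EU = sum(p_i * v_i)
0.091 * 5 = 0.455
0.455 * -19 = -8.645
0.454 * 196 = 88.984
EU = 0.455 + -8.645 + 88.984
= 80.79


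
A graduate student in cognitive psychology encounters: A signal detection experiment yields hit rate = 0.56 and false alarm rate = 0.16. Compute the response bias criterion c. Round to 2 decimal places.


c = -0.5 * (z(HR) + z(FAR))
z(0.56) = 0.151
z(0.16) = -0.9945
c = -0.5 * (0.151 + -0.9945)
= -0.5 * -0.8435
= 0.42


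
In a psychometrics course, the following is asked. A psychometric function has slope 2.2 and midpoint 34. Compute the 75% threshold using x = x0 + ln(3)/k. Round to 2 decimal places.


At P = 0.75: 0.75 = 1/(1 + e^(-k*(x-x0)))
Solving: e^(-k*(x-x0)) = 1/3
x = x0 + ln(3)/k
ln(3) = 1.0986
x = 34 + 1.0986/2.2
= 34 + 0.4994
= 34.50


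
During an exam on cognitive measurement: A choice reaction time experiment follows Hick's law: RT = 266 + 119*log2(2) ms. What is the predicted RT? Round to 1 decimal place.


RT = 266 + 119 * log2(2)
log2(2) = 1.0
RT = 266 + 119 * 1.0
= 266 + 119.0
= 385.0 ms


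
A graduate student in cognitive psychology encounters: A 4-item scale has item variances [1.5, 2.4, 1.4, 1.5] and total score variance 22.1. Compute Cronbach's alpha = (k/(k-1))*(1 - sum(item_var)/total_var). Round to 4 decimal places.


alpha = (k/(k-1)) * (1 - sum(s_i^2)/s_total^2)
sum(item variances) = 6.8
k/(k-1) = 4/3 = 1.333333
1 - 6.8/22.1 = 1 - 0.307692 = 0.692308
alpha = 1.333333 * 0.692308
= 0.9231


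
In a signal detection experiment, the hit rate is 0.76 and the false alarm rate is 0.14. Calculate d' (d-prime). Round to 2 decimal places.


d' = z(HR) - z(FAR)
z(0.76) = 0.7063
z(0.14) = -1.0803
d' = 0.7063 - -1.0803
= 1.79


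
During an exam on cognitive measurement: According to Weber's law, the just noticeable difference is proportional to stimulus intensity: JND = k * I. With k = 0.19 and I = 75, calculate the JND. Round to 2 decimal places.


JND = k * I
JND = 0.19 * 75
= 14.25


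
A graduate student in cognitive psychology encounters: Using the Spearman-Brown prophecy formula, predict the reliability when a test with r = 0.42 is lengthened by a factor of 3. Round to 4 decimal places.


r_new = n*r / (1 + (n-1)*r)
Numerator = 3 * 0.42 = 1.26
Denominator = 1 + 2 * 0.42 = 1.84
r_new = 1.26 / 1.84
= 0.6848


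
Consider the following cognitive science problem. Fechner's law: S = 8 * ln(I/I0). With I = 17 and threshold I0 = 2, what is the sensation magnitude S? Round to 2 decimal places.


S = 8 * ln(17/2)
I/I0 = 8.5
ln(8.5) = 2.1401
S = 8 * 2.1401
= 17.12


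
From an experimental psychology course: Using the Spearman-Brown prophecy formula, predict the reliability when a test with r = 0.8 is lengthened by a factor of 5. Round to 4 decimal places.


r_new = n*r / (1 + (n-1)*r)
Numerator = 5 * 0.8 = 4.0
Denominator = 1 + 4 * 0.8 = 4.2
r_new = 4.0 / 4.2
= 0.9524


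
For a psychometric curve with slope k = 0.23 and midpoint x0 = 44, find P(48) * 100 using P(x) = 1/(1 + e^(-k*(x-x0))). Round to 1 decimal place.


P(x) = 1/(1 + e^(-0.23*(48 - 44)))
Exponent = -0.23 * 4 = -0.92
e^(-0.92) = 0.398519
P = 1/(1 + 0.398519) = 0.715042
Percentage = 71.5


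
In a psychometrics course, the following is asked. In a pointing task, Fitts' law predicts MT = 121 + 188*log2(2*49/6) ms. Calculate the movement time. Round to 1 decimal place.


MT = 121 + 188 * log2(2*49/6)
2D/W = 16.333333
log2(16.333333) = 4.0297
MT = 121 + 188 * 4.0297
= 878.6 ms


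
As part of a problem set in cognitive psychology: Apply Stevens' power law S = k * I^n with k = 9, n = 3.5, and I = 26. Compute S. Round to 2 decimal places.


S = 9 * 26^3.5
26^3.5 = 89620.367
S = 9 * 89620.367
= 806583.30


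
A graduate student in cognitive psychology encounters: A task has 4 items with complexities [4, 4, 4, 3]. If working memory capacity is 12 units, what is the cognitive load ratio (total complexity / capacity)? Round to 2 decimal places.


Total complexity = 4 + 4 + 4 + 3 = 15
Load = total / capacity = 15 / 12
= 1.25


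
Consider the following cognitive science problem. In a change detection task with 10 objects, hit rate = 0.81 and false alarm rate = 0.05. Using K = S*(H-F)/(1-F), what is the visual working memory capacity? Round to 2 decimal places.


K = S * (H - F) / (1 - F)
H - F = 0.76
1 - F = 0.95
K = 10 * 0.76 / 0.95
= 8.00


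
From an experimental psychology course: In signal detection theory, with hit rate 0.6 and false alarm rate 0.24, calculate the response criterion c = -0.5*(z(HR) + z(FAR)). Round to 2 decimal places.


c = -0.5 * (z(HR) + z(FAR))
z(0.6) = 0.2533
z(0.24) = -0.7063
c = -0.5 * (0.2533 + -0.7063)
= -0.5 * -0.453
= 0.23


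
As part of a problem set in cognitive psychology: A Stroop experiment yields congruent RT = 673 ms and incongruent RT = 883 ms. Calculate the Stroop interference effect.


Stroop effect = RT(incongruent) - RT(congruent)
= 883 - 673
= 210 ms


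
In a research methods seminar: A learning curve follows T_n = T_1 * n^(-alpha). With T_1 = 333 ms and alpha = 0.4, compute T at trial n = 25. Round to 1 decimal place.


T_n = 333 * 25^(-0.4)
25^(-0.4) = 0.275946
T_n = 333 * 0.275946
= 91.9 ms


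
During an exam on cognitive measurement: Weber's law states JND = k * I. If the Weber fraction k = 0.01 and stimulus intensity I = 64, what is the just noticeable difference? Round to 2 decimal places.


JND = k * I
JND = 0.01 * 64
= 0.64


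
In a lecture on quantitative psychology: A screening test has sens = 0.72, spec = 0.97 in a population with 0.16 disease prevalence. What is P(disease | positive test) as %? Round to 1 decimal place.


PPV = (sens * prev) / (sens * prev + (1-spec) * (1-prev))
Numerator = 0.72 * 0.16 = 0.1152
P(positive and no disease) = (1 - spec) * (1 - prev) = (1 - 0.97) * (1 - 0.16) = 0.0252
Denominator = 0.1152 + 0.0252 = 0.1404
PPV = 0.1152 / 0.1404 = 0.820513
As percentage = 82.1


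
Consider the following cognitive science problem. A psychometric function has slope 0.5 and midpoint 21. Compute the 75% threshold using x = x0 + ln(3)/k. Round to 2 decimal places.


At P = 0.75: 0.75 = 1/(1 + e^(-k*(x-x0)))
Solving: e^(-k*(x-x0)) = 1/3
x = x0 + ln(3)/k
ln(3) = 1.0986
x = 21 + 1.0986/0.5
= 21 + 2.1972
= 23.20


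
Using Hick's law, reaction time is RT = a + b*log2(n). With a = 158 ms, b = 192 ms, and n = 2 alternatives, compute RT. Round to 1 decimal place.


RT = 158 + 192 * log2(2)
log2(2) = 1.0
RT = 158 + 192 * 1.0
= 158 + 192.0
= 350.0 ms


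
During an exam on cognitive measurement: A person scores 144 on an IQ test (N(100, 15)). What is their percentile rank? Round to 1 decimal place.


z = (IQ - mean) / SD
z = (144 - 100) / 15 = 2.9333
Percentile = Phi(2.9333) * 100
Phi(2.9333) = 0.998323
= 99.8


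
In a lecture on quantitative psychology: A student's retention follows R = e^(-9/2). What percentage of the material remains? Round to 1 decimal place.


R = e^(-t/S)
-t/S = -9/2 = -4.5
R = e^(-4.5) = 0.011109
Percentage = 0.011109 * 100
= 1.1


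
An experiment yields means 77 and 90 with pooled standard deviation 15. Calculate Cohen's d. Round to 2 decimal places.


Cohen's d = (M1 - M2) / S_pooled
= (77 - 90) / 15
= -13 / 15
= -0.87


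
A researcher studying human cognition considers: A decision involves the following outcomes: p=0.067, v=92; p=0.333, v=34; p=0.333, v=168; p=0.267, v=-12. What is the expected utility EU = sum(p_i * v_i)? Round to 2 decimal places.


EU = sum(p_i * v_i)
0.067 * 92 = 6.164
0.333 * 34 = 11.322
0.333 * 168 = 55.944
0.267 * -12 = -3.204
EU = 6.164 + 11.322 + 55.944 + -3.204
= 70.23
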